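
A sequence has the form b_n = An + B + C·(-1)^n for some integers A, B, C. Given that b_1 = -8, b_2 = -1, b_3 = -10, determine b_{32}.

-31

Write the equations: A + B - C = -8; 2A + B + C = -1; 3A + B - C = -10.
Subtracting the first from the second: A + 2C = 7.
Subtracting the second from the third: A - 2C = -9.
Solving: C = 4, A = -1, then B = -3.
Therefore b_{32} = -32 + (-3) + 4·1 = -31.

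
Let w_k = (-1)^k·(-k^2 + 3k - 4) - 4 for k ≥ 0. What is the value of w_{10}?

-78

(-1)^10 = 1; -k^2 + 3k - 4 at k=10 is -74; so w_{10} = -78.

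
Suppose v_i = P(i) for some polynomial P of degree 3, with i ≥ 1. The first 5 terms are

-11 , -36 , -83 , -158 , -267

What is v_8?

-858

1st diffs: -25, -47, -75, -109.
2nd diffs: -22, -28, -34.
3rd diffs: -6, -6 (constant).
Newton forward-difference form: v_i = -11 + (-25)·C(i-1,1) + (-22)·C(i-1,2) + (-6)·C(i-1,3).
At i = 8: i-1 = 7, so v_8 = -11 - 175 - 462 - 210 = -858.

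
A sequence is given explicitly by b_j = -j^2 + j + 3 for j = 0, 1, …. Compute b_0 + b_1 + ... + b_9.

Over j = 0..9: Σj = 45, Σj² = 285.
Total = (-1)·285 + (1)·45 + (3)·10 = -210.

-210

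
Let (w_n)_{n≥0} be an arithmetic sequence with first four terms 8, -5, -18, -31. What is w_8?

-96

Common difference d = -13.
w_n = 8 + (n - 0)·(-13).
w_8 = 8 + 8·(-13) = -96.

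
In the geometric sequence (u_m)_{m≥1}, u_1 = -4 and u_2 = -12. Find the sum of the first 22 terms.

-62762119216

Common ratio r = 3.
u_m = (-4)·3^(m-1).
S = (-4)·(3^22 - 1)/(3 - 1) = (-4)·(31381059609 - 1)/(2) = -62762119216.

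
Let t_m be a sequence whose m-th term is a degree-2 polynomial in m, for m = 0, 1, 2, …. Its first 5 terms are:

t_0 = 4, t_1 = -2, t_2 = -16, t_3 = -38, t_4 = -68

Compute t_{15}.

-926

1st diffs: -6, -14, -22, -30.
2nd diffs: -8, -8, -8 (constant).
So t_m = -4m^2 - 2m + 4.
Evaluating at m = 15 gives t_{15} = -926.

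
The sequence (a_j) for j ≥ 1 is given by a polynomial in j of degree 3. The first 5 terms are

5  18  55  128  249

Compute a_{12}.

1st diffs: 13, 37, 73, 121.
2nd diffs: 24, 36, 48.
3rd diffs: 12, 12 (constant).
Newton forward-difference form: a_j = 5 + 13·C(j-1,1) + 24·C(j-1,2) + 12·C(j-1,3).
At j = 12: j-1 = 11, so a_{12} = 5 + 143 + 1320 + 1980 = 3448.

3448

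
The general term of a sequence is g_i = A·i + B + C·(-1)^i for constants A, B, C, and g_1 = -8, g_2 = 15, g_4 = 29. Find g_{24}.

169

At i = 1, 2, 4: A + B - C = -8; 2A + B + C = 15; 4A + B + C = 29.
Subtracting the first from the second: A + 2C = 23.
Subtracting the second from the third: 2A = 14.
Solving: C = 8, A = 7, then B = -7.
Therefore g_{24} = 168 + (-7) + 8·1 = 169.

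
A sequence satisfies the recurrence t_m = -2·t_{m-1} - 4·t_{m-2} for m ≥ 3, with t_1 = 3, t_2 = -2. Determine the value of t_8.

Applying the relation repeatedly:
t_3 = -8; t_4 = 24; t_5 = -16; t_6 = -64; t_7 = 192; t_8 = -128.

-128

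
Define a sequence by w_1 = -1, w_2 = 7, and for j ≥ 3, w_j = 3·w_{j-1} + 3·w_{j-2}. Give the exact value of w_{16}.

w_3 = 18;  w_4 = 75;  w_5 = 279;  …;  w_{13} = 11949039;  w_{14} = 45302247;  w_{15} = 171753858;  w_{16} = 651168315.

651168315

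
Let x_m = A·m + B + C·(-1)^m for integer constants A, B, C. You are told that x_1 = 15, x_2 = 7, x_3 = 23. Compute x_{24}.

The three given values yield: A + B - C = 15; 2A + B + C = 7; 3A + B - C = 23.
Subtracting the first from the second: A + 2C = -8.
Subtracting the second from the third: A - 2C = 16.
Solving: C = -6, A = 4, then B = 5.
Therefore x_{24} = 96 + 5 + (-6)·1 = 95.

95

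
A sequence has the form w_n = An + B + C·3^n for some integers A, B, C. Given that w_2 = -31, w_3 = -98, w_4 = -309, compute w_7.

-8718

Plug in n = 2, 3, 4: 2A + B + 9C = -31; 3A + B + 27C = -98; 4A + B + 81C = -309.
Subtracting the first from the second: A + 18C = -67.
Subtracting the second from the third: A + 54C = -211.
Solving: C = -4, A = 5, then B = -5.
So w_n = 5·n + (-5) + (-4)·3^n; at n=7 this is -8718.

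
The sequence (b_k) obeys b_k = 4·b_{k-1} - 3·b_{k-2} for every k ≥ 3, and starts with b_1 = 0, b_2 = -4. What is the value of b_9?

Compute successive terms:
b_3 = -16  b_4 = -52  b_5 = -160  b_6 = -484  b_7 = -1456  b_8 = -4372  b_9 = -13120.
(Characteristic roots are 3 and 1.)

-13120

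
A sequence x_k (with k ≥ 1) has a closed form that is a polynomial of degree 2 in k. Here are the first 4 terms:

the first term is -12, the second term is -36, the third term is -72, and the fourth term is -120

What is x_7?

1st diffs: -24, -36, -48.
2nd diffs: -12, -12 (constant).
Newton forward-difference form: x_k = -12 + (-24)·C(k-1,1) + (-12)·C(k-1,2).
At k = 7: k-1 = 6, so x_7 = -12 - 144 - 180 = -336.

-336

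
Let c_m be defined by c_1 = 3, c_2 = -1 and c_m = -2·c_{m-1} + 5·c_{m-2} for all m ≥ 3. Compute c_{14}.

-10688761

c_3 = 17, c_4 = -39, c_5 = 163, …, c_{11} = 260497, c_{12} = -898199, c_{13} = 3098883, c_{14} = -10688761.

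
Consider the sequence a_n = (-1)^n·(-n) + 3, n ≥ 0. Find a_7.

(-1)^7 = -1; -n at n=7 is -7; so a_7 = 10.

10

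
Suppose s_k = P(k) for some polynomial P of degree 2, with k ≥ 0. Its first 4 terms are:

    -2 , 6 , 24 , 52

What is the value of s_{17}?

1494

1st diffs: 8, 18, 28.
2nd diffs: 10, 10 (constant).
Newton forward-difference form: s_k = -2 + 8·C(k,1) + 10·C(k,2).
At k = 17: k = 17, so s_{17} = -2 + 136 + 1360 = 1494.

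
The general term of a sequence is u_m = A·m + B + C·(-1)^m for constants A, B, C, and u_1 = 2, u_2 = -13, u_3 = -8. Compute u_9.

The three given values yield: A + B - C = 2; 2A + B + C = -13; 3A + B - C = -8.
Subtracting the first from the second: A + 2C = -15.
Subtracting the second from the third: A - 2C = 5.
Solving: C = -5, A = -5, then B = 2.
So u_m = -5·m + 2 + (-5)·(-1)^m; at m=9 this is -38.

-38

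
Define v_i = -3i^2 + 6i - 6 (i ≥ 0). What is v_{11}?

v_{11} = -3·11^2 + 6·11 - 6 = -303.

-303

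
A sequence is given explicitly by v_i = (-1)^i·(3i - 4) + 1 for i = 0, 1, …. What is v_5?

(-1)^5 = -1; 3i - 4 at i=5 is 11; so v_5 = -10.

-10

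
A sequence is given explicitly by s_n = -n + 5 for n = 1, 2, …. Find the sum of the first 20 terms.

-110

Over n = 1..20: Σn = 210.
Total = (-1)·210 + (5)·20 = -110.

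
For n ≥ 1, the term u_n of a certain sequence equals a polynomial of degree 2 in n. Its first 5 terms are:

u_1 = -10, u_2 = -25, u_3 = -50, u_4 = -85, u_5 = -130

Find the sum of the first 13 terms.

1st diffs: -15, -25, -35, -45.
2nd diffs: -10, -10, -10 (constant).
So u_n = -5n^2 - 5.
Continuing: …, -185, -250, -325, -410, …, u_{13} = -850.
Summing n = 1..13 (13 terms) gives -4160.

-4160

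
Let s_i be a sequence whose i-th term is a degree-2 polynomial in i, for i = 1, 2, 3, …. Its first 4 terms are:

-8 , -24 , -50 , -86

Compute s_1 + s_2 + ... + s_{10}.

1st diffs: -16, -26, -36.
2nd diffs: -10, -10 (constant).
Newton forward-difference form: s_i = -8 + (-16)·C(i-1,1) + (-10)·C(i-1,2).
Continuing: …, -132, -188, -254, -330, …, s_{10} = -512.
Summing i = 1..10 (10 terms) gives -2000.

-2000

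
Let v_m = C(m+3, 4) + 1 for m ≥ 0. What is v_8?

C(11, 4) = 330, so v_8 = 331.

331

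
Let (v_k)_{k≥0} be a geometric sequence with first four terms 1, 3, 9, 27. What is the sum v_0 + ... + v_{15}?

Common ratio r = 3.
v_k = 1·3^(k-0).
S = 1·(3^16 - 1)/(3 - 1) = 1·(43046721 - 1)/(2) = 21523360.

21523360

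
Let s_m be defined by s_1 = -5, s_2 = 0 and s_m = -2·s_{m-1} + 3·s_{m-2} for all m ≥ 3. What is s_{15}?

Step forward from the initial values:
s_3 = -15; s_4 = 30; s_5 = -105; …; s_{12} = 221430; s_{13} = -664305; s_{14} = 1992900; s_{15} = -5978715.
(Characteristic roots are 1 and -3.)

-5978715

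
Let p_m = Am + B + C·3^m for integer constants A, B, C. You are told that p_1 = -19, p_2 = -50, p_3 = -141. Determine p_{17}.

Plug in m = 1, 2, 3: A + B + 3C = -19; 2A + B + 9C = -50; 3A + B + 27C = -141.
Subtracting the first from the second: A + 6C = -31.
Subtracting the second from the third: A + 18C = -91.
Solving: C = -5, A = -1, then B = -3.
Therefore p_{17} = -17 + (-3) + (-5)·129140163 = -645700835.

-645700835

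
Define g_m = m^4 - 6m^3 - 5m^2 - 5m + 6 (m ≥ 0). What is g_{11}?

6001

g_{11} = 1·11^4 - 6·11^3 - 5·11^2 - 5·11 + 6 = 6001.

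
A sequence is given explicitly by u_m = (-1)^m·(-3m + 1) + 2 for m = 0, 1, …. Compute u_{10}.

(-1)^10 = 1; -3m + 1 at m=10 is -29; so u_{10} = -27.

-27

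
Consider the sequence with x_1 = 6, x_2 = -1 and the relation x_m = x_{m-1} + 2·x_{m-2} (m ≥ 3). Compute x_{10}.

Iterate the recurrence:
x_3 = 11, x_4 = 9, x_5 = 31, x_6 = 49, x_7 = 111, x_8 = 209, x_9 = 431, x_{10} = 849.
(Characteristic roots are 2 and -1.)

849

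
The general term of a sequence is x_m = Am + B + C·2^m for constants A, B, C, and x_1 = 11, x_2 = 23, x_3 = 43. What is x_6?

The three given values yield: A + B + 2C = 11; 2A + B + 4C = 23; 3A + B + 8C = 43.
Subtracting the first from the second: A + 2C = 12.
Subtracting the second from the third: A + 4C = 20.
Solving: C = 4, A = 4, then B = -1.
So x_m = 4·m + (-1) + 4·2^m; at m=6 this is 279.

279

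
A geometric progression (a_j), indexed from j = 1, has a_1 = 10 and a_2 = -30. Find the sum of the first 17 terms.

Common ratio r = -3.
a_j = 10·(-3)^(j-1).
S = 10·((-3)^17 - 1)/(-3 - 1) = 10·(-129140163 - 1)/(-4) = 322850410.

322850410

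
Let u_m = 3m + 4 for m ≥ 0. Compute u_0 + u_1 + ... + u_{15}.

424

Over m = 0..15: Σm = 120.
Total = (3)·120 + (4)·16 = 424.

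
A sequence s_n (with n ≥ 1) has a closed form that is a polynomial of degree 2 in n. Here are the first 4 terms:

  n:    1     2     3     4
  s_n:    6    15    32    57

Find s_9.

302

1st diffs: 9, 17, 25.
2nd diffs: 8, 8 (constant).
Newton forward-difference form: s_n = 6 + 9·C(n-1,1) + 8·C(n-1,2).
At n = 9: n-1 = 8, so s_9 = 6 + 72 + 224 = 302.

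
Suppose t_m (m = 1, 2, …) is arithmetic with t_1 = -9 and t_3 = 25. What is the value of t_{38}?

Common difference d = (25 - (-9)) / (3 - 1) = 17.
t_m = -9 + (m - 1)·17.
t_{38} = -9 + 37·17 = 620.

620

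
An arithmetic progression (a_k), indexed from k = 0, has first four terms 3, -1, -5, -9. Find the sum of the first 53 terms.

-5353

Common difference d = -4.
a_k = 3 + (k - 0)·(-4).
a_{52} = -205; S = 53·(3 + (-205))/2 = -5353.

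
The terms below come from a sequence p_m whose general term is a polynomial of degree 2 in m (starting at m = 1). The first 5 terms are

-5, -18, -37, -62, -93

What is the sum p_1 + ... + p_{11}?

-1760

1st diffs: -13, -19, -25, -31.
2nd diffs: -6, -6, -6 (constant).
So p_m = -3m^2 - 4m + 2.
Continuing: …, -130, -173, -222, -277, …, p_{11} = -405.
Summing m = 1..11 (11 terms) gives -1760.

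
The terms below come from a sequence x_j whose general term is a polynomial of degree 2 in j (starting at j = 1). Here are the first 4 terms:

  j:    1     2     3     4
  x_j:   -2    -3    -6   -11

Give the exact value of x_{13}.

-146

1st diffs: -1, -3, -5.
2nd diffs: -2, -2 (constant).
Newton forward-difference form: x_j = -2 + (-1)·C(j-1,1) + (-2)·C(j-1,2).
At j = 13: j-1 = 12, so x_{13} = -2 - 12 - 132 = -146.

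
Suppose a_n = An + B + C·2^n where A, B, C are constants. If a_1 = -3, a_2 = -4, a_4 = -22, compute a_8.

Plug in n = 1, 2, 4: A + B + 2C = -3; 2A + B + 4C = -4; 4A + B + 16C = -22.
Subtracting the first from the second: A + 2C = -1.
Subtracting the second from the third: 2A + 12C = -18.
Solving: C = -2, A = 3, then B = -2.
Hence a_8 = 3·8 + (-2) + (-2)·256 = -490.

-490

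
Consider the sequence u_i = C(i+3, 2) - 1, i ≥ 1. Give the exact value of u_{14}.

C(17, 2) = 136, so u_{14} = 135.

135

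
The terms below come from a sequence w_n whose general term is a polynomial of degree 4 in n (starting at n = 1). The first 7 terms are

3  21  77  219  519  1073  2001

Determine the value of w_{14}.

1st diffs: 18, 56, 142, 300, 554, 928.
2nd diffs: 38, 86, 158, 254, 374.
3rd diffs: 48, 72, 96, 120.
4th diffs: 24, 24, 24 (constant).
So w_n = n^4 - 2n^3 + 6n^2 - n - 1.
Evaluating at n = 14 gives w_{14} = 34089.

34089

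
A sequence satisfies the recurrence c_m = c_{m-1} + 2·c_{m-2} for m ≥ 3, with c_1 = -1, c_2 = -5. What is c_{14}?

-16385

c_3 = -7; c_4 = -17; c_5 = -31; …; c_{11} = -2047; c_{12} = -4097; c_{13} = -8191; c_{14} = -16385.
(Characteristic roots are 2 and -1.)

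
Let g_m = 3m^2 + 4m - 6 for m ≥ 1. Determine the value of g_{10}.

334

g_{10} = 3·10^2 + 4·10 - 6 = 334.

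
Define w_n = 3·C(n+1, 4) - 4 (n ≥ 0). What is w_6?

101

C(7, 4) = 35, so w_6 = 101.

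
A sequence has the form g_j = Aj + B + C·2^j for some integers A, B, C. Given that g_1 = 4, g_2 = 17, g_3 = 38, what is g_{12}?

Plug in j = 1, 2, 3: A + B + 2C = 4; 2A + B + 4C = 17; 3A + B + 8C = 38.
Subtracting the first from the second: A + 2C = 13.
Subtracting the second from the third: A + 4C = 21.
Solving: C = 4, A = 5, then B = -9.
Therefore g_{12} = 60 + (-9) + 4·4096 = 16435.

16435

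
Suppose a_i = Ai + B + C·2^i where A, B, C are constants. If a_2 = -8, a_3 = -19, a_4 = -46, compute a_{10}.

Plug in i = 2, 3, 4: 2A + B + 4C = -8; 3A + B + 8C = -19; 4A + B + 16C = -46.
Subtracting the first from the second: A + 4C = -11.
Subtracting the second from the third: A + 8C = -27.
Solving: C = -4, A = 5, then B = -2.
Hence a_{10} = 5·10 + (-2) + (-4)·1024 = -4048.

-4048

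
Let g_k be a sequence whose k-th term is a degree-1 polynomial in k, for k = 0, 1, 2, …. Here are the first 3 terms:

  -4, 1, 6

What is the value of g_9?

41

1st diffs: 5, 5 (constant).
So g_k = 5k - 4.
Evaluating at k = 9 gives g_9 = 41.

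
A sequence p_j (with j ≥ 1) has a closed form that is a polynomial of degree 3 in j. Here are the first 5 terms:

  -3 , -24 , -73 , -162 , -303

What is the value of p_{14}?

1st diffs: -21, -49, -89, -141.
2nd diffs: -28, -40, -52.
3rd diffs: -12, -12 (constant).
Newton forward-difference form: p_j = -3 + (-21)·C(j-1,1) + (-28)·C(j-1,2) + (-12)·C(j-1,3).
At j = 14: j-1 = 13, so p_{14} = -3 - 273 - 2184 - 3432 = -5892.

-5892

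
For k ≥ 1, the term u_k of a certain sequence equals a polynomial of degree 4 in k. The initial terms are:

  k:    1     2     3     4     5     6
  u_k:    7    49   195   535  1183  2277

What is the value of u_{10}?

14713

1st diffs: 42, 146, 340, 648, 1094.
2nd diffs: 104, 194, 308, 446.
3rd diffs: 90, 114, 138.
4th diffs: 24, 24 (constant).
So u_k = k^4 + 5k^3 - 3k^2 + k + 3.
Evaluating at k = 10 gives u_{10} = 14713.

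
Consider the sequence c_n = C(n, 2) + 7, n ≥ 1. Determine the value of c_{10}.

C(10, 2) = 45, so c_{10} = 52.

52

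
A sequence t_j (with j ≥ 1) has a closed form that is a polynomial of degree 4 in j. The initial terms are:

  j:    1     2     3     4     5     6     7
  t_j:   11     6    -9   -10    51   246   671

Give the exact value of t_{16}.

1st diffs: -5, -15, -1, 61, 195, 425.
2nd diffs: -10, 14, 62, 134, 230.
3rd diffs: 24, 48, 72, 96.
4th diffs: 24, 24, 24 (constant).
So t_j = j^4 - 6j^3 + 6j^2 + 4j + 6.
Evaluating at j = 16 gives t_{16} = 42566.

42566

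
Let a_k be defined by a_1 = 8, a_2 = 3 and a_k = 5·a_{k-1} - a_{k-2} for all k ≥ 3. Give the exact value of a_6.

733

a_3 = 7;  a_4 = 32;  a_5 = 153;  a_6 = 733.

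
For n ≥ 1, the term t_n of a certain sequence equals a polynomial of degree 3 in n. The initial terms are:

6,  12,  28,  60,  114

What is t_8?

1st diffs: 6, 16, 32, 54.
2nd diffs: 10, 16, 22.
3rd diffs: 6, 6 (constant).
Newton forward-difference form: t_n = 6 + 6·C(n-1,1) + 10·C(n-1,2) + 6·C(n-1,3).
At n = 8: n-1 = 7, so t_8 = 6 + 42 + 210 + 210 = 468.

468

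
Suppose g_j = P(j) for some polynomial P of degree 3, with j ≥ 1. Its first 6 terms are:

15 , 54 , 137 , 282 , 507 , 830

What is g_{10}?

1st diffs: 39, 83, 145, 225, 323.
2nd diffs: 44, 62, 80, 98.
3rd diffs: 18, 18, 18 (constant).
Newton forward-difference form: g_j = 15 + 39·C(j-1,1) + 44·C(j-1,2) + 18·C(j-1,3).
At j = 10: j-1 = 9, so g_{10} = 15 + 351 + 1584 + 1512 = 3462.

3462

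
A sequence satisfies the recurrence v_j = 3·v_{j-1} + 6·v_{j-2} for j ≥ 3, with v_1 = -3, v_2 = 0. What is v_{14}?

Step forward from the initial values:
v_3 = -18  v_4 = -54  v_5 = -270  …  v_{11} = -1829790  v_{12} = -8000046  v_{13} = -34978878  v_{14} = -152936910.

-152936910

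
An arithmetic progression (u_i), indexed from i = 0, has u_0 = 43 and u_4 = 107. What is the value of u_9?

Common difference d = (107 - 43) / (4 - 0) = 16.
u_i = 43 + (i - 0)·16.
u_9 = 43 + 9·16 = 187.

187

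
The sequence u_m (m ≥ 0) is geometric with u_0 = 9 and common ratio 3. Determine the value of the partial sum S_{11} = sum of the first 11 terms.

797157

u_m = 9·3^(m-0).
S = 9·(3^11 - 1)/(3 - 1) = 9·(177147 - 1)/(2) = 797157.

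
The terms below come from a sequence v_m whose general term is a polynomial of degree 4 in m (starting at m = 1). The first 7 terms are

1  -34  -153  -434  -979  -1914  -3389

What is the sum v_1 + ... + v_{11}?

1st diffs: -35, -119, -281, -545, -935, -1475.
2nd diffs: -84, -162, -264, -390, -540.
3rd diffs: -78, -102, -126, -150.
4th diffs: -24, -24, -24 (constant).
Newton forward-difference form: v_m = 1 + (-35)·C(m-1,1) + (-84)·C(m-1,2) + (-78)·C(m-1,3) + (-24)·C(m-1,4).
Continuing: -5578, -8679, -12914, -18529.
Summing m = 1..11 (11 terms) gives -52602.

-52602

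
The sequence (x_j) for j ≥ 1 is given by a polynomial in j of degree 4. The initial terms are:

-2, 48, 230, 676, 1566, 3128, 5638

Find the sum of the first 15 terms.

389604

1st diffs: 50, 182, 446, 890, 1562, 2510.
2nd diffs: 132, 264, 444, 672, 948.
3rd diffs: 132, 180, 228, 276.
4th diffs: 48, 48, 48 (constant).
Newton forward-difference form: x_j = -2 + 50·C(j-1,1) + 132·C(j-1,2) + 132·C(j-1,3) + 48·C(j-1,4).
Continuing: …, 9420, 14846, 22336, 32358, …, x_{15} = 108806.
Summing j = 1..15 (15 terms) gives 389604.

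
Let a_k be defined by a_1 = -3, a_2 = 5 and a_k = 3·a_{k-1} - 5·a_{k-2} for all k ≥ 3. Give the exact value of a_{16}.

-557935

Iterate the recurrence:
a_3 = 30;  a_4 = 65;  a_5 = 45;  …;  a_{13} = -11955;  a_{14} = -184315;  a_{15} = -493170;  a_{16} = -557935.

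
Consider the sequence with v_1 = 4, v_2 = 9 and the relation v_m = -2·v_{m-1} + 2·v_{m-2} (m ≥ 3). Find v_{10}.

14864

Applying the relation repeatedly:
v_3 = -10;  v_4 = 38;  v_5 = -96;  v_6 = 268;  v_7 = -728;  v_8 = 1992;  v_9 = -5440;  v_{10} = 14864.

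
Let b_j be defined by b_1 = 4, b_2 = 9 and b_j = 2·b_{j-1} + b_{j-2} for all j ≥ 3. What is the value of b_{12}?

61181

Iterate the recurrence:
b_3 = 22, b_4 = 53, b_5 = 128, b_6 = 309, b_7 = 746, b_8 = 1801, b_9 = 4348, b_{10} = 10497, b_{11} = 25342, b_{12} = 61181.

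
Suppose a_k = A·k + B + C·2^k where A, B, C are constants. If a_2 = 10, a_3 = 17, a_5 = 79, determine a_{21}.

6291359

Write the equations: 2A + B + 4C = 10; 3A + B + 8C = 17; 5A + B + 32C = 79.
Subtracting the first from the second: A + 4C = 7.
Subtracting the second from the third: 2A + 24C = 62.
Solving: C = 3, A = -5, then B = 8.
Hence a_{21} = -5·21 + 8 + 3·2097152 = 6291359.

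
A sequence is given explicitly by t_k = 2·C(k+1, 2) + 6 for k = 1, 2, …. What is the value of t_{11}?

138

C(12, 2) = 66, so t_{11} = 138.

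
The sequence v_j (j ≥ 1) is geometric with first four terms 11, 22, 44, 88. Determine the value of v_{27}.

738197504

Common ratio r = 2.
v_j = 11·2^(j-1).
v_{27} = 11·2^26 = 738197504.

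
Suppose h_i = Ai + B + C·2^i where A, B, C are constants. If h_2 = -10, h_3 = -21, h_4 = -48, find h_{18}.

Plug in i = 2, 3, 4: 2A + B + 4C = -10; 3A + B + 8C = -21; 4A + B + 16C = -48.
Subtracting the first from the second: A + 4C = -11.
Subtracting the second from the third: A + 8C = -27.
Solving: C = -4, A = 5, then B = -4.
Therefore h_{18} = 90 + (-4) + (-4)·262144 = -1048490.

-1048490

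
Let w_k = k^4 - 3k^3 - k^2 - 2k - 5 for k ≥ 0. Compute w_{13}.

w_{13} = 1·13^4 - 3·13^3 - 1·13^2 - 2·13 - 5 = 21770.

21770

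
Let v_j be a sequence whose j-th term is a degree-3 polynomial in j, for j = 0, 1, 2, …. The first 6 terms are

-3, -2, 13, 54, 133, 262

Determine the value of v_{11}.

2758

1st diffs: 1, 15, 41, 79, 129.
2nd diffs: 14, 26, 38, 50.
3rd diffs: 12, 12, 12 (constant).
So v_j = 2j^3 + j^2 - 2j - 3.
Evaluating at j = 11 gives v_{11} = 2758.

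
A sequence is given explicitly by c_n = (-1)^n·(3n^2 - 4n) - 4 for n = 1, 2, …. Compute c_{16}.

(-1)^16 = 1; 3n^2 - 4n at n=16 is 704; so c_{16} = 700.

700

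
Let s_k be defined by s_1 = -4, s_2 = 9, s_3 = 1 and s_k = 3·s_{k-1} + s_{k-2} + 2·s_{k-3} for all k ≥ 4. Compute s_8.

1169

Iterate the recurrence:
s_4 = 4, s_5 = 31, s_6 = 99, s_7 = 336, s_8 = 1169.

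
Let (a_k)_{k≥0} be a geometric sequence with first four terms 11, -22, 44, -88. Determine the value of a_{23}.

Common ratio r = -2.
a_k = 11·(-2)^(k-0).
a_{23} = 11·(-2)^23 = -92274688.

-92274688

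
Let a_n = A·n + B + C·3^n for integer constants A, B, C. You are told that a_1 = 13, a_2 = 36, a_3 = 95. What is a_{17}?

At n = 1, 2, 3: A + B + 3C = 13; 2A + B + 9C = 36; 3A + B + 27C = 95.
Subtracting the first from the second: A + 6C = 23.
Subtracting the second from the third: A + 18C = 59.
Solving: C = 3, A = 5, then B = -1.
So a_n = 5·n + (-1) + 3·3^n; at n=17 this is 387420573.

387420573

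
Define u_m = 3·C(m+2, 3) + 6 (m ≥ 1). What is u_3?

C(5, 3) = 10, so u_3 = 36.

36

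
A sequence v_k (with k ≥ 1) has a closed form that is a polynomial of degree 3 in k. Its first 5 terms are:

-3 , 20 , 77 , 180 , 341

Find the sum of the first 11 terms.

10802

1st diffs: 23, 57, 103, 161.
2nd diffs: 34, 46, 58.
3rd diffs: 12, 12 (constant).
Newton forward-difference form: v_k = -3 + 23·C(k-1,1) + 34·C(k-1,2) + 12·C(k-1,3).
Continuing: …, 572, 885, 1292, 1805, …, v_{11} = 3197.
Summing k = 1..11 (11 terms) gives 10802.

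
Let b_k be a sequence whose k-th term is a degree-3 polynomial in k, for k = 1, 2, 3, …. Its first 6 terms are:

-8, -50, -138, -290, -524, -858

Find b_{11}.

1st diffs: -42, -88, -152, -234, -334.
2nd diffs: -46, -64, -82, -100.
3rd diffs: -18, -18, -18 (constant).
Newton forward-difference form: b_k = -8 + (-42)·C(k-1,1) + (-46)·C(k-1,2) + (-18)·C(k-1,3).
At k = 11: k-1 = 10, so b_{11} = -8 - 420 - 2070 - 2160 = -4658.

-4658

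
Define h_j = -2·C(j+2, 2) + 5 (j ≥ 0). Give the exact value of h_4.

C(6, 2) = 15, so h_4 = -25.

-25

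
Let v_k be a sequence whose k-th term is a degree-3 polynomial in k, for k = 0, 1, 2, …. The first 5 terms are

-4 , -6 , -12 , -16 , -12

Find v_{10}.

1st diffs: -2, -6, -4, 4.
2nd diffs: -4, 2, 8.
3rd diffs: 6, 6 (constant).
So v_k = k^3 - 5k^2 + 2k - 4.
Evaluating at k = 10 gives v_{10} = 516.

516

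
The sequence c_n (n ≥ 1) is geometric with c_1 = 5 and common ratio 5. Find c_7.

c_n = 5·5^(n-1).
c_7 = 5·5^6 = 78125.

78125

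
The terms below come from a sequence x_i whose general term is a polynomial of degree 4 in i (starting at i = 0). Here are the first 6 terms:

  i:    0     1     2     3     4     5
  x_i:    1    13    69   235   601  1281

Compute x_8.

6705

1st diffs: 12, 56, 166, 366, 680.
2nd diffs: 44, 110, 200, 314.
3rd diffs: 66, 90, 114.
4th diffs: 24, 24 (constant).
Newton forward-difference form: x_i = 1 + 12·C(i,1) + 44·C(i,2) + 66·C(i,3) + 24·C(i,4).
At i = 8: i = 8, so x_8 = 1 + 96 + 1232 + 3696 + 1680 = 6705.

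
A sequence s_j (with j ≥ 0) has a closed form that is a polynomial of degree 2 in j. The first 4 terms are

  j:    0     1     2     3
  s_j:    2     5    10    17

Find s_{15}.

257

1st diffs: 3, 5, 7.
2nd diffs: 2, 2 (constant).
So s_j = j^2 + 2j + 2.
Evaluating at j = 15 gives s_{15} = 257.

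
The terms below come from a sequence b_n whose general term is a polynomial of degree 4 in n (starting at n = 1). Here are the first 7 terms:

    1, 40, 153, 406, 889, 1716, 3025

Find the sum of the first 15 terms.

199942

1st diffs: 39, 113, 253, 483, 827, 1309.
2nd diffs: 74, 140, 230, 344, 482.
3rd diffs: 66, 90, 114, 138.
4th diffs: 24, 24, 24 (constant).
Newton forward-difference form: b_n = 1 + 39·C(n-1,1) + 74·C(n-1,2) + 66·C(n-1,3) + 24·C(n-1,4).
Continuing: …, 4978, 7761, 11584, 16681, …, b_{15} = 55329.
Summing n = 1..15 (15 terms) gives 199942.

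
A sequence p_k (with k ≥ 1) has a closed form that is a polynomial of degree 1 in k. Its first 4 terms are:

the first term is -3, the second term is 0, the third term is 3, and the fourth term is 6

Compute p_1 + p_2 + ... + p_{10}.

105

1st diffs: 3, 3, 3 (constant).
So p_k = 3k - 6.
Continuing: …, 9, 12, 15, 18, …, p_{10} = 24.
Summing k = 1..10 (10 terms) gives 105.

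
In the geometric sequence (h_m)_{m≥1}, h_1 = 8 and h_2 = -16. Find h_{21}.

8388608

Common ratio r = -2.
h_m = 8·(-2)^(m-1).
h_{21} = 8·(-2)^20 = 8388608.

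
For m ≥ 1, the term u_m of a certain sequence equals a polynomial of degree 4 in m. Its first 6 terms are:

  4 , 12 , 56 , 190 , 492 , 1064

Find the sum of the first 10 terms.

22108

1st diffs: 8, 44, 134, 302, 572.
2nd diffs: 36, 90, 168, 270.
3rd diffs: 54, 78, 102.
4th diffs: 24, 24 (constant).
Newton forward-difference form: u_m = 4 + 8·C(m-1,1) + 36·C(m-1,2) + 54·C(m-1,3) + 24·C(m-1,4).
Continuing: 2032, 3546, 5780, 8932.
Summing m = 1..10 (10 terms) gives 22108.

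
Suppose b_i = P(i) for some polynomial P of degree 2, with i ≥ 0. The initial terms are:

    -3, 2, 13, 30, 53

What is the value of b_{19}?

1118

1st diffs: 5, 11, 17, 23.
2nd diffs: 6, 6, 6 (constant).
Newton forward-difference form: b_i = -3 + 5·C(i,1) + 6·C(i,2).
At i = 19: i = 19, so b_{19} = -3 + 95 + 1026 = 1118.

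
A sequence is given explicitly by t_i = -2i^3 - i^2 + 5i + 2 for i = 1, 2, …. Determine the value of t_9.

t_9 = -2·9^3 - 1·9^2 + 5·9 + 2 = -1492.

-1492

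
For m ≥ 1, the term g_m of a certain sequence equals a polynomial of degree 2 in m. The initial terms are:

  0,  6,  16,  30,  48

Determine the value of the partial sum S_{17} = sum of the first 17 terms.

3536

1st diffs: 6, 10, 14, 18.
2nd diffs: 4, 4, 4 (constant).
So g_m = 2m^2 - 2.
Continuing: …, 70, 96, 126, 160, …, g_{17} = 576.
Summing m = 1..17 (17 terms) gives 3536.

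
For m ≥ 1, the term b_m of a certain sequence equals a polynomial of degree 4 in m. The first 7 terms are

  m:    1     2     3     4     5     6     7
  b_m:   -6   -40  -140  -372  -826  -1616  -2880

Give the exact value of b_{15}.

-54536

1st diffs: -34, -100, -232, -454, -790, -1264.
2nd diffs: -66, -132, -222, -336, -474.
3rd diffs: -66, -90, -114, -138.
4th diffs: -24, -24, -24 (constant).
Newton forward-difference form: b_m = -6 + (-34)·C(m-1,1) + (-66)·C(m-1,2) + (-66)·C(m-1,3) + (-24)·C(m-1,4).
At m = 15: m-1 = 14, so b_{15} = -6 - 476 - 6006 - 24024 - 24024 = -54536.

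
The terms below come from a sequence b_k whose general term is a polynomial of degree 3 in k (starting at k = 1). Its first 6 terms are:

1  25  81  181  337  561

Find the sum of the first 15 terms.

1st diffs: 24, 56, 100, 156, 224.
2nd diffs: 32, 44, 56, 68.
3rd diffs: 12, 12, 12 (constant).
So b_k = 2k^3 + 4k^2 - 2k - 3.
Continuing: …, 865, 1261, 1761, 2377, …, b_{15} = 7617.
Summing k = 1..15 (15 terms) gives 33475.

33475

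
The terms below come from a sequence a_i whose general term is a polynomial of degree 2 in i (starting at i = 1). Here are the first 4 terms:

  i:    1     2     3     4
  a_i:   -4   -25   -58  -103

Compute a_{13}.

1st diffs: -21, -33, -45.
2nd diffs: -12, -12 (constant).
Newton forward-difference form: a_i = -4 + (-21)·C(i-1,1) + (-12)·C(i-1,2).
At i = 13: i-1 = 12, so a_{13} = -4 - 252 - 792 = -1048.

-1048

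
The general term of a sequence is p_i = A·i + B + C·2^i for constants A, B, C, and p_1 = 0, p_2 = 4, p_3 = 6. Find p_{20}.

At i = 1, 2, 3: A + B + 2C = 0; 2A + B + 4C = 4; 3A + B + 8C = 6.
Subtracting the first from the second: A + 2C = 4.
Subtracting the second from the third: A + 4C = 2.
Solving: C = -1, A = 6, then B = -4.
Hence p_{20} = 6·20 + (-4) + (-1)·1048576 = -1048460.

-1048460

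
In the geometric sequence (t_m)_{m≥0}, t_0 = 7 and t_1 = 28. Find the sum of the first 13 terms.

Common ratio r = 4.
t_m = 7·4^(m-0).
S = 7·(4^13 - 1)/(4 - 1) = 7·(67108864 - 1)/(3) = 156587347.

156587347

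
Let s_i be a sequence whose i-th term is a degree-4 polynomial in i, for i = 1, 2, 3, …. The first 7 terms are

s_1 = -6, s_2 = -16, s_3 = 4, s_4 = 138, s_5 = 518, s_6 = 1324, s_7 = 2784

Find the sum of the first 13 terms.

1st diffs: -10, 20, 134, 380, 806, 1460.
2nd diffs: 30, 114, 246, 426, 654.
3rd diffs: 84, 132, 180, 228.
4th diffs: 48, 48, 48 (constant).
Newton forward-difference form: s_i = -6 + (-10)·C(i-1,1) + 30·C(i-1,2) + 84·C(i-1,3) + 48·C(i-1,4).
Continuing: …, 5174, 8818, 14088, 21404, …, s_{13} = 44094.
Summing i = 1..13 (13 terms) gives 129558.

129558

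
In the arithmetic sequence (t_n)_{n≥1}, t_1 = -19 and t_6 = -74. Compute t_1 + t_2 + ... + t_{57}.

Common difference d = (-74 - (-19)) / (6 - 1) = -11.
t_n = -19 + (n - 1)·(-11).
t_{57} = -635; S = 57·(-19 + (-635))/2 = -18639.

-18639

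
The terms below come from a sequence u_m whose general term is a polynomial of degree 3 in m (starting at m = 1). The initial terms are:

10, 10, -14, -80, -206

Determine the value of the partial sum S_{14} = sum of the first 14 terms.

-26614

1st diffs: 0, -24, -66, -126.
2nd diffs: -24, -42, -60.
3rd diffs: -18, -18 (constant).
Newton forward-difference form: u_m = 10 + (-24)·C(m-1,2) + (-18)·C(m-1,3).
Continuing: …, -410, -710, -1124, -1670, …, u_{14} = -7010.
Summing m = 1..14 (14 terms) gives -26614.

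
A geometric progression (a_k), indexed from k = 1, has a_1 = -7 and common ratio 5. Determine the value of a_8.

-546875

a_k = (-7)·5^(k-1).
a_8 = (-7)·5^7 = -546875.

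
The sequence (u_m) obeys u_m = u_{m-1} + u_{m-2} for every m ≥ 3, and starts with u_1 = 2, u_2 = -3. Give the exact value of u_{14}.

-411

u_3 = -1;  u_4 = -4;  u_5 = -5;  …;  u_{11} = -97;  u_{12} = -157;  u_{13} = -254;  u_{14} = -411.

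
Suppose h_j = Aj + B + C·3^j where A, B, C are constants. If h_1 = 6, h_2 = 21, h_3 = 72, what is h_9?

At j = 1, 2, 3: A + B + 3C = 6; 2A + B + 9C = 21; 3A + B + 27C = 72.
Subtracting the first from the second: A + 6C = 15.
Subtracting the second from the third: A + 18C = 51.
Solving: C = 3, A = -3, then B = 0.
So h_j = -3·j + 0 + 3·3^j; at j=9 this is 59022.

59022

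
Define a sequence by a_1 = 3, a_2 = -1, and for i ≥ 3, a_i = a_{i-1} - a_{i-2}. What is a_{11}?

1

Compute successive terms:
a_3 = -4, a_4 = -3, a_5 = 1, a_6 = 4, a_7 = 3, a_8 = -1, a_9 = -4, a_{10} = -3, a_{11} = 1.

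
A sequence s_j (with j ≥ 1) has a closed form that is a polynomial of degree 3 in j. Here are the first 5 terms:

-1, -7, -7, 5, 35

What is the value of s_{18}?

4793

1st diffs: -6, 0, 12, 30.
2nd diffs: 6, 12, 18.
3rd diffs: 6, 6 (constant).
Newton forward-difference form: s_j = -1 + (-6)·C(j-1,1) + 6·C(j-1,2) + 6·C(j-1,3).
At j = 18: j-1 = 17, so s_{18} = -1 - 102 + 816 + 4080 = 4793.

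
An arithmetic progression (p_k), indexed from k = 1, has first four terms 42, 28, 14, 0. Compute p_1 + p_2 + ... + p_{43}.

-10836

Common difference d = -14.
p_k = 42 + (k - 1)·(-14).
p_{43} = -546; S = 43·(42 + (-546))/2 = -10836.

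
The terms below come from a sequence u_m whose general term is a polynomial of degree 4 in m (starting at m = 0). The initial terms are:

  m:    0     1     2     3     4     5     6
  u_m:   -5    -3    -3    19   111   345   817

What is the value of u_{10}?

7845

1st diffs: 2, 0, 22, 92, 234, 472.
2nd diffs: -2, 22, 70, 142, 238.
3rd diffs: 24, 48, 72, 96.
4th diffs: 24, 24, 24 (constant).
Newton forward-difference form: u_m = -5 + 2·C(m,1) + (-2)·C(m,2) + 24·C(m,3) + 24·C(m,4).
At m = 10: m = 10, so u_{10} = -5 + 20 - 90 + 2880 + 5040 = 7845.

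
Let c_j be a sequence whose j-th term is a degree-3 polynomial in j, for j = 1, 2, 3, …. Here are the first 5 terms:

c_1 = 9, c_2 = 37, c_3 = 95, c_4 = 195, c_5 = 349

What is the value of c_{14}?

1st diffs: 28, 58, 100, 154.
2nd diffs: 30, 42, 54.
3rd diffs: 12, 12 (constant).
So c_j = 2j^3 + 3j^2 + 5j - 1.
Evaluating at j = 14 gives c_{14} = 6145.

6145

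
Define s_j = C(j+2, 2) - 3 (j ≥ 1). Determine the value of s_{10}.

63

C(12, 2) = 66, so s_{10} = 63.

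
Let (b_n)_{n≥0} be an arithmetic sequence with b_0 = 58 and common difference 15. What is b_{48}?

778

b_n = 58 + (n - 0)·15.
b_{48} = 58 + 48·15 = 778.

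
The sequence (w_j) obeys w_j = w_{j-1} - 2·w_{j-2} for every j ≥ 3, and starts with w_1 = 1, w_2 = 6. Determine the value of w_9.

-32

Step forward from the initial values:
w_3 = 4; w_4 = -8; w_5 = -16; w_6 = 0; w_7 = 32; w_8 = 32; w_9 = -32.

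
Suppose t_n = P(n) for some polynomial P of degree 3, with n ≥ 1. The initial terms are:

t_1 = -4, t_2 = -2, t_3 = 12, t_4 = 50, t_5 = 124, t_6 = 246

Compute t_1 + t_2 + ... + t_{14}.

1st diffs: 2, 14, 38, 74, 122.
2nd diffs: 12, 24, 36, 48.
3rd diffs: 12, 12, 12 (constant).
Newton forward-difference form: t_n = -4 + 2·C(n-1,1) + 12·C(n-1,2) + 12·C(n-1,3).
Continuing: …, 428, 682, 1020, 1454, …, t_{14} = 4390.
Summing n = 1..14 (14 terms) gives 16506.

16506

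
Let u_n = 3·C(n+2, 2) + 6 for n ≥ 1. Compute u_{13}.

C(15, 2) = 105, so u_{13} = 321.

321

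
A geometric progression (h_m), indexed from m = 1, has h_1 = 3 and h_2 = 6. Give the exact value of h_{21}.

3145728

Common ratio r = 2.
h_m = 3·2^(m-1).
h_{21} = 3·2^20 = 3145728.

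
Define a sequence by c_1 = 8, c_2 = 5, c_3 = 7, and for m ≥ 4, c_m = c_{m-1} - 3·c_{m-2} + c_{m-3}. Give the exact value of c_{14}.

Compute successive terms:
c_4 = 0;  c_5 = -16;  c_6 = -9;  …;  c_{11} = 91;  c_{12} = 576;  c_{13} = 116;  c_{14} = -1521.

-1521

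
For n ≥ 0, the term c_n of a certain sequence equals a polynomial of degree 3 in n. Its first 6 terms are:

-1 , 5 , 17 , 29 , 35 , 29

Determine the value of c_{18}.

1st diffs: 6, 12, 12, 6, -6.
2nd diffs: 6, 0, -6, -12.
3rd diffs: -6, -6, -6 (constant).
Newton forward-difference form: c_n = -1 + 6·C(n,1) + 6·C(n,2) + (-6)·C(n,3).
At n = 18: n = 18, so c_{18} = -1 + 108 + 918 - 4896 = -3871.

-3871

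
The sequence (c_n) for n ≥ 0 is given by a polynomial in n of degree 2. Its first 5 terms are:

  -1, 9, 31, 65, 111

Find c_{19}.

2241

1st diffs: 10, 22, 34, 46.
2nd diffs: 12, 12, 12 (constant).
Newton forward-difference form: c_n = -1 + 10·C(n,1) + 12·C(n,2).
At n = 19: n = 19, so c_{19} = -1 + 190 + 2052 = 2241.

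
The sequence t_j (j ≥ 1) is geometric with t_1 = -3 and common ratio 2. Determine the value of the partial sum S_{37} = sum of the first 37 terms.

t_j = (-3)·2^(j-1).
S = (-3)·(2^37 - 1)/(2 - 1) = (-3)·(137438953472 - 1)/(1) = -412316860413.

-412316860413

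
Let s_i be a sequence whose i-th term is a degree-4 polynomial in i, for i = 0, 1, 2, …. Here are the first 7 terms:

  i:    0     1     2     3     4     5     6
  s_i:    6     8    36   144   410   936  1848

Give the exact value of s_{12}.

1st diffs: 2, 28, 108, 266, 526, 912.
2nd diffs: 26, 80, 158, 260, 386.
3rd diffs: 54, 78, 102, 126.
4th diffs: 24, 24, 24 (constant).
So s_i = i^4 + 3i^3 - 3i^2 + i + 6.
Evaluating at i = 12 gives s_{12} = 25506.

25506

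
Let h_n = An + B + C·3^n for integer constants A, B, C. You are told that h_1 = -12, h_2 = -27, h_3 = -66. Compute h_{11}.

Write the equations: A + B + 3C = -12; 2A + B + 9C = -27; 3A + B + 27C = -66.
Subtracting the first from the second: A + 6C = -15.
Subtracting the second from the third: A + 18C = -39.
Solving: C = -2, A = -3, then B = -3.
Hence h_{11} = -3·11 + (-3) + (-2)·177147 = -354330.

-354330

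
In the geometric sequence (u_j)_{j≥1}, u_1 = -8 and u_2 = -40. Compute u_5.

-5000

Common ratio r = 5.
u_j = (-8)·5^(j-1).
u_5 = (-8)·5^4 = -5000.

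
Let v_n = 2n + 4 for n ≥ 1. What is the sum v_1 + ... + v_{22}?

594

Over n = 1..22: Σn = 253.
Total = (2)·253 + (4)·22 = 594.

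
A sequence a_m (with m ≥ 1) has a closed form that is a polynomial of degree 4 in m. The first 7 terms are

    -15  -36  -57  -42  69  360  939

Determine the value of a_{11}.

9135

1st diffs: -21, -21, 15, 111, 291, 579.
2nd diffs: 0, 36, 96, 180, 288.
3rd diffs: 36, 60, 84, 108.
4th diffs: 24, 24, 24 (constant).
So a_m = m^4 - 4m^3 - m^2 - 5m - 6.
Evaluating at m = 11 gives a_{11} = 9135.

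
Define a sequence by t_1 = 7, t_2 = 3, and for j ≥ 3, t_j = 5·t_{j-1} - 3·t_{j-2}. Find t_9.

-61278

Step forward from the initial values:
t_3 = -6  t_4 = -39  t_5 = -177  t_6 = -768  t_7 = -3309  t_8 = -14241  t_9 = -61278.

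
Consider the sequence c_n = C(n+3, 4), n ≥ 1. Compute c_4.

35

C(7, 4) = 35, so c_4 = 35.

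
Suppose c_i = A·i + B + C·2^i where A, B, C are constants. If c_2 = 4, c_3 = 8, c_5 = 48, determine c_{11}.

4056

At i = 2, 3, 5: 2A + B + 4C = 4; 3A + B + 8C = 8; 5A + B + 32C = 48.
Subtracting the first from the second: A + 4C = 4.
Subtracting the second from the third: 2A + 24C = 40.
Solving: C = 2, A = -4, then B = 4.
Therefore c_{11} = -44 + 4 + 2·2048 = 4056.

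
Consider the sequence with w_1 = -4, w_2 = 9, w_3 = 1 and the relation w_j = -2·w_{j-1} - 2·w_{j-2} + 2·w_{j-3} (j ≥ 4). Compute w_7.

-28

Iterate the recurrence:
w_4 = -28;  w_5 = 72;  w_6 = -86;  w_7 = -28.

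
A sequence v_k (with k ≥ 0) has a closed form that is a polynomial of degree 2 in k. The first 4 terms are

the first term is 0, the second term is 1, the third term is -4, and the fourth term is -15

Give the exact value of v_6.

-84

1st diffs: 1, -5, -11.
2nd diffs: -6, -6 (constant).
Newton forward-difference form: v_k = 1·C(k,1) + (-6)·C(k,2).
At k = 6: k = 6, so v_6 = 6 - 90 = -84.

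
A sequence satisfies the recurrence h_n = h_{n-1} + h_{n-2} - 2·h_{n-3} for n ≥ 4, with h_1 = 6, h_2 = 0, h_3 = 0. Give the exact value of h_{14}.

-12

Compute successive terms:
h_4 = -12, h_5 = -12, h_6 = -24, …, h_{11} = 84, h_{12} = 72, h_{13} = 84, h_{14} = -12.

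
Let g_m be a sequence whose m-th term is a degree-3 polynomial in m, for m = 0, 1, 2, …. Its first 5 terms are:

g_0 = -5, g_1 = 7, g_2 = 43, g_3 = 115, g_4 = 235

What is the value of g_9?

1975

1st diffs: 12, 36, 72, 120.
2nd diffs: 24, 36, 48.
3rd diffs: 12, 12 (constant).
So g_m = 2m^3 + 6m^2 + 4m - 5.
Evaluating at m = 9 gives g_9 = 1975.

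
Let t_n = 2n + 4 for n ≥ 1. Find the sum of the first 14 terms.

Over n = 1..14: Σn = 105.
Total = (2)·105 + (4)·14 = 266.

266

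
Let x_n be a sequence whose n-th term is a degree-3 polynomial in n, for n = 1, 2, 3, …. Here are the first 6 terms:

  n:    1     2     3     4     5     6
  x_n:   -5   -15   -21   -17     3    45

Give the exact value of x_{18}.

4449

1st diffs: -10, -6, 4, 20, 42.
2nd diffs: 4, 10, 16, 22.
3rd diffs: 6, 6, 6 (constant).
So x_n = n^3 - 4n^2 - 5n + 3.
Evaluating at n = 18 gives x_{18} = 4449.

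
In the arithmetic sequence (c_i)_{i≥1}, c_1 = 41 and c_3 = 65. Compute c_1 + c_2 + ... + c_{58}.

Common difference d = (65 - 41) / (3 - 1) = 12.
c_i = 41 + (i - 1)·12.
c_{58} = 725; S = 58·(41 + 725)/2 = 22214.

22214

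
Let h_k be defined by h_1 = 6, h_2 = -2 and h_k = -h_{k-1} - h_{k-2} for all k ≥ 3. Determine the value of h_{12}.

-4

Iterate the recurrence:
h_3 = -4;  h_4 = 6;  h_5 = -2;  h_6 = -4;  h_7 = 6;  h_8 = -2;  h_9 = -4;  h_{10} = 6;  h_{11} = -2;  h_{12} = -4.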